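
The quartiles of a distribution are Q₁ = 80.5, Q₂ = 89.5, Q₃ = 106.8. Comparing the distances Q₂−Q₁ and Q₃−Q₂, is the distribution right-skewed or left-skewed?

right-skewed

Q₂ − Q₁ = 9.0;  Q₃ − Q₂ = 17.3
Q₃ − Q₂ > Q₂ − Q₁ ⇒ the upper half is more spread out ⇒ right-skewed.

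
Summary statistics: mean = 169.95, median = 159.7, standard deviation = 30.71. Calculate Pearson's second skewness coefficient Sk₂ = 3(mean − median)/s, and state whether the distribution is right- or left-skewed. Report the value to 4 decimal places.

1.0013, right-skewed

Sk₂ = 3(169.95 − 159.7) / 30.71 = 3 × 10.2500 / 30.71
    = 30.7500 / 30.71 ≈ 1.0013
Sk₂ > 0 ⇒ mean > median ⇒ right-skewed (positive skew).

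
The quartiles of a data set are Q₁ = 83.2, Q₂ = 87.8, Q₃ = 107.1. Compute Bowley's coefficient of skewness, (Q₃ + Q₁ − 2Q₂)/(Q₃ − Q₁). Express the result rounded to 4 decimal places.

0.6151

numerator: Q₃ + Q₁ − 2Q₂ = 107.1 + 83.2 − 2×87.8 = 14.7000
denominator: Q₃ − Q₁ = 107.1 − 83.2 = 23.9000
Bowley skewness = 14.7000 / 23.9000 ≈ 0.6151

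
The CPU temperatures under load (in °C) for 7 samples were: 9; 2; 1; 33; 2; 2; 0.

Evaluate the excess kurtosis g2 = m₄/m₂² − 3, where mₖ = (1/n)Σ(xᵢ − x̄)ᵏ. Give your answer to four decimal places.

x̄ = 7.0000
Σ(xᵢ − x̄)² = 840.0000 ⇒ m₂ = 120.00000
Σ(xᵢ − x̄)⁴ = 462564.0000 ⇒ m₄ = 66080.57143
m₂² = 14400.00000
g2 = m₄/m₂² − 3 = 4.58893 − 3 ≈ 1.5889

1.5889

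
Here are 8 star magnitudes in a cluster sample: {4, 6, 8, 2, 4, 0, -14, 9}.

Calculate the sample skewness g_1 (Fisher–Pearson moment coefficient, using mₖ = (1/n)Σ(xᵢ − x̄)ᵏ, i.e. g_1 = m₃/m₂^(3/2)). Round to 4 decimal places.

x̄ = (4 + 6 + 8 + 2 + 4 + 0 - 14 + 9) / 8 = 2.3750
deviations (xᵢ − x̄): 1.6250, 3.6250, 5.6250, -0.3750, 1.6250, -2.3750, -16.3750, 6.6250
Σ(xᵢ − x̄)² = 367.8750 ⇒ m₂ = 367.8750/8 = 45.98438
Σ(xᵢ − x̄)³ = -3879.2813 ⇒ m₃ = -3879.2813/8 = -484.91016
m₂^(3/2) = 45.98438^(1.5) = 311.82823
g_1 = m₃ / m₂^(3/2) = -484.91016 / 311.82823 ≈ -1.5551

-1.5551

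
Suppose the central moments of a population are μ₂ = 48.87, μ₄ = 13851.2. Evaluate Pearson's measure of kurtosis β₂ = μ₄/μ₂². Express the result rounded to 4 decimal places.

μ₂² = 48.87² = 2388.27690
μ₄/μ₂² = 13851.2 / 2388.27690 = 5.79966
β₂ ≈ 5.7997

5.7997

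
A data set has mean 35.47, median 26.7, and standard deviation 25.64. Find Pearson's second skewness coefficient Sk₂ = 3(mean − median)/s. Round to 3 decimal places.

1.026

Sk₂ = 3(35.47 − 26.7) / 25.64 = 3 × 8.7700 / 25.64
    = 26.3100 / 25.64 ≈ 1.026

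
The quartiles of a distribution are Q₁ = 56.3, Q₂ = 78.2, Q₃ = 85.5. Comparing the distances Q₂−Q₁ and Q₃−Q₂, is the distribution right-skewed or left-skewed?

Q₂ − Q₁ = 21.9;  Q₃ − Q₂ = 7.3
Q₂ − Q₁ > Q₃ − Q₂ ⇒ the lower half is more spread out ⇒ left-skewed.

left-skewed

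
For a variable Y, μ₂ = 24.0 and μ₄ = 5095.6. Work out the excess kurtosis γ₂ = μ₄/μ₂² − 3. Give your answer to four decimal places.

5.8465

μ₂² = 24.0² = 576.00000
μ₄/μ₂² = 5095.6 / 576.00000 = 8.84653
γ₂ = 8.84653 − 3 ≈ 5.8465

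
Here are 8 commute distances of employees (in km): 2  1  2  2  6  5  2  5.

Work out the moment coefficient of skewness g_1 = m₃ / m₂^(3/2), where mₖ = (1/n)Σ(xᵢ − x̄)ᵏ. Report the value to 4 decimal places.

x̄ = (2 + 1 + 2 + 2 + 6 + 5 + 2 + 5) / 8 = 3.1250
deviations (xᵢ − x̄): -1.1250, -2.1250, -1.1250, -1.1250, 2.8750, 1.8750, -1.1250, 1.8750
Σ(xᵢ − x̄)² = 24.8750 ⇒ m₂ = 24.8750/8 = 3.10938
Σ(xᵢ − x̄)³ = 21.6563 ⇒ m₃ = 21.6563/8 = 2.70703
m₂^(3/2) = 3.10938^(1.5) = 5.48289
g_1 = m₃ / m₂^(3/2) = 2.70703 / 5.48289 ≈ 0.4937

0.4937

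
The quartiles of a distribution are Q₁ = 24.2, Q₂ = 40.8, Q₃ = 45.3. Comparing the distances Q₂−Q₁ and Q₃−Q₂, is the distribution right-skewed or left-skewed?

left-skewed

Q₂ − Q₁ = 16.6;  Q₃ − Q₂ = 4.5
Q₂ − Q₁ > Q₃ − Q₂ ⇒ the lower half is more spread out ⇒ left-skewed.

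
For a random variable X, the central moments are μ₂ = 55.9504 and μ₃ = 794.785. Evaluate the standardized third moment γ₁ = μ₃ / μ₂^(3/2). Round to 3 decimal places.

1.899

σ = √μ₂ = √55.9504 = 7.48000
σ³ = μ₂^(3/2) = 418.50899
γ₁ = μ₃/σ³ = 794.785 / 418.50899 ≈ 1.899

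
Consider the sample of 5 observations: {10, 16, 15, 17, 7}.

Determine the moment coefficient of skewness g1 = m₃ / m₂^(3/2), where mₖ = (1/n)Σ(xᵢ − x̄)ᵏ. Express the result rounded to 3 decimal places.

-0.506

x̄ = (10 + 16 + 15 + 17 + 7) / 5 = 13.0000
deviations (xᵢ − x̄): -3.0000, 3.0000, 2.0000, 4.0000, -6.0000
Σ(xᵢ − x̄)² = 74.0000 ⇒ m₂ = 74.0000/5 = 14.80000
Σ(xᵢ − x̄)³ = -144.0000 ⇒ m₃ = -144.0000/5 = -28.80000
m₂^(3/2) = 14.80000^(1.5) = 56.93674
g1 = m₃ / m₂^(3/2) = -28.80000 / 56.93674 ≈ -0.506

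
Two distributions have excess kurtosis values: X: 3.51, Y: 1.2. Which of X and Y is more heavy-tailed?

Higher excess kurtosis ⇒ heavier tails relative to the normal distribution.
3.51 vs 1.2: the larger is 3.51, so X has heavier tails.

X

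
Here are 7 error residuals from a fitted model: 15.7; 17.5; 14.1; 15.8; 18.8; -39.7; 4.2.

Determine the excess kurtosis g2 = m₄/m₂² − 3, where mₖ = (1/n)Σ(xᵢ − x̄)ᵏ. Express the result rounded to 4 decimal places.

1.6772

x̄ = 6.6286
Σ(xᵢ − x̄)² = 2640.7943 ⇒ m₂ = 377.25633
Σ(xᵢ − x̄)⁴ = 4659673.4821 ⇒ m₄ = 665667.64030
m₂² = 142322.33591
g2 = m₄/m₂² − 3 = 4.67718 − 3 ≈ 1.6772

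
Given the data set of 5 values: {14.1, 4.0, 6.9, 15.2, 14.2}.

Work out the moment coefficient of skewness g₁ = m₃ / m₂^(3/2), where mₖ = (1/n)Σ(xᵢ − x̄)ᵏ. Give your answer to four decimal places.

-0.5076

x̄ = (14.1 + 4.0 + 6.9 + 15.2 + 14.2) / 5 = 10.8800
deviations (xᵢ − x̄): 3.2200, -6.8800, -3.9800, 4.3200, 3.3200
Σ(xᵢ − x̄)² = 103.2280 ⇒ m₂ = 103.2280/5 = 20.64560
Σ(xᵢ − x̄)³ = -238.1033 ⇒ m₃ = -238.1033/5 = -47.62066
m₂^(3/2) = 20.64560^(1.5) = 93.80830
g₁ = m₃ / m₂^(3/2) = -47.62066 / 93.80830 ≈ -0.5076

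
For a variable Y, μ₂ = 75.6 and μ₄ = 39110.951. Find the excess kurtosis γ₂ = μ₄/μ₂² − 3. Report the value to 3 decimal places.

3.843

μ₂² = 75.6² = 5715.36000
μ₄/μ₂² = 39110.951 / 5715.36000 = 6.84313
γ₂ = 6.84313 − 3 ≈ 3.843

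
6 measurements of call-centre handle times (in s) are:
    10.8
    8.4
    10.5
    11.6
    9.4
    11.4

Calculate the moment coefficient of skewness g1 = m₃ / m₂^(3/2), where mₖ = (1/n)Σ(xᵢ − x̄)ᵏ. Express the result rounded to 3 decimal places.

-0.593

x̄ = (10.8 + 8.4 + 10.5 + 11.6 + 9.4 + 11.4) / 6 = 10.3500
deviations (xᵢ − x̄): 0.4500, -1.9500, 0.1500, 1.2500, -0.9500, 1.0500
Σ(xᵢ − x̄)² = 7.5950 ⇒ m₂ = 7.5950/6 = 1.26583
Σ(xᵢ − x̄)³ = -5.0670 ⇒ m₃ = -5.0670/6 = -0.84450
m₂^(3/2) = 1.26583^(1.5) = 1.42418
g1 = m₃ / m₂^(3/2) = -0.84450 / 1.42418 ≈ -0.593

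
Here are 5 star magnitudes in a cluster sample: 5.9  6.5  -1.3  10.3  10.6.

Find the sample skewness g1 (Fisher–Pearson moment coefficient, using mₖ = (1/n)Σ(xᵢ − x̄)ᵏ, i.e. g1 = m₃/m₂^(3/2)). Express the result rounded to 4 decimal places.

-0.8138

x̄ = (5.9 + 6.5 - 1.3 + 10.3 + 10.6) / 5 = 6.4000
deviations (xᵢ − x̄): -0.5000, 0.1000, -7.7000, 3.9000, 4.2000
Σ(xᵢ − x̄)² = 92.4000 ⇒ m₂ = 92.4000/5 = 18.48000
Σ(xᵢ − x̄)³ = -323.2500 ⇒ m₃ = -323.2500/5 = -64.65000
m₂^(3/2) = 18.48000^(1.5) = 79.44251
g1 = m₃ / m₂^(3/2) = -64.65000 / 79.44251 ≈ -0.8138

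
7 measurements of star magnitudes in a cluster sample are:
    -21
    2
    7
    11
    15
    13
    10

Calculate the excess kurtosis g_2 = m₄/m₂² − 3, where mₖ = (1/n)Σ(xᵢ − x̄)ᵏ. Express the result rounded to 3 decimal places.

x̄ = 5.2857
Σ(xᵢ − x̄)² = 913.4286 ⇒ m₂ = 130.48980
Σ(xᵢ − x̄)⁴ = 491528.3907 ⇒ m₄ = 70218.34152
m₂² = 17027.58684
g_2 = m₄/m₂² − 3 = 4.12380 − 3 ≈ 1.124

1.124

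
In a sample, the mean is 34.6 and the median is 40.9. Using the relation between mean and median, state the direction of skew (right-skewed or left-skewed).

left-skewed

mean − median = 34.6 − 40.9 = -6.3
mean < median ⇒ the longer tail is on the left ⇒ left-skewed (negatively skewed).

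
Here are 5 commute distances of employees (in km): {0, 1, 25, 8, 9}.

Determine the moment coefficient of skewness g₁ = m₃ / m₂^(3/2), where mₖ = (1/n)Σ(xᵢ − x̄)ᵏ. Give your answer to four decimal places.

x̄ = (0 + 1 + 25 + 8 + 9) / 5 = 8.6000
deviations (xᵢ − x̄): -8.6000, -7.6000, 16.4000, -0.6000, 0.4000
Σ(xᵢ − x̄)² = 401.2000 ⇒ m₂ = 401.2000/5 = 80.24000
Σ(xᵢ − x̄)³ = 3335.7600 ⇒ m₃ = 3335.7600/5 = 667.15200
m₂^(3/2) = 80.24000^(1.5) = 718.76410
g₁ = m₃ / m₂^(3/2) = 667.15200 / 718.76410 ≈ 0.9282

0.9282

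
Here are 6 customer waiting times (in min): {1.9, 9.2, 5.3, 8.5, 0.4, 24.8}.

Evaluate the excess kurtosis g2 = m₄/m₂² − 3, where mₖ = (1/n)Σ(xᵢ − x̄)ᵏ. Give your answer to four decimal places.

x̄ = 8.3500
Σ(xᵢ − x̄)² = 385.4550 ⇒ m₂ = 64.24250
Σ(xᵢ − x̄)⁴ = 79038.0960 ⇒ m₄ = 13173.01601
m₂² = 4127.09881
g2 = m₄/m₂² − 3 = 3.19183 − 3 ≈ 0.1918

0.1918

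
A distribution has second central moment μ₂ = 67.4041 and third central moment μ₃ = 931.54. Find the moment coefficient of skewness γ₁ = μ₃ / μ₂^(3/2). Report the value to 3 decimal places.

σ = √μ₂ = √67.4041 = 8.21000
σ³ = μ₂^(3/2) = 553.38766
γ₁ = μ₃/σ³ = 931.54 / 553.38766 ≈ 1.683

1.683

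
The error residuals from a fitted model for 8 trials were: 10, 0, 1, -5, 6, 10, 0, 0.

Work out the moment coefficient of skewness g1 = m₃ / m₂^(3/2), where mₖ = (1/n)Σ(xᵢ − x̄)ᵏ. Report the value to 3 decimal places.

0.260

x̄ = (10 + 0 + 1 - 5 + 6 + 10 + 0 + 0) / 8 = 2.7500
deviations (xᵢ − x̄): 7.2500, -2.7500, -1.7500, -7.7500, 3.2500, 7.2500, -2.7500, -2.7500
Σ(xᵢ − x̄)² = 201.5000 ⇒ m₂ = 201.5000/8 = 25.18750
Σ(xᵢ − x̄)³ = 263.2500 ⇒ m₃ = 263.2500/8 = 32.90625
m₂^(3/2) = 25.18750^(1.5) = 126.40888
g1 = m₃ / m₂^(3/2) = 32.90625 / 126.40888 ≈ 0.260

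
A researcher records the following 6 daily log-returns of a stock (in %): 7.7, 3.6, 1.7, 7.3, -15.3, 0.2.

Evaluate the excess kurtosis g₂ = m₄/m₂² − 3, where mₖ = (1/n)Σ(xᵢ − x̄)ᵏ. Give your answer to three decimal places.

0.382

x̄ = 0.8667
Σ(xᵢ − x̄)² = 358.0533 ⇒ m₂ = 59.67556
Σ(xᵢ − x̄)⁴ = 72259.4470 ⇒ m₄ = 12043.24116
m₂² = 3561.17193
g₂ = m₄/m₂² − 3 = 3.38182 − 3 ≈ 0.382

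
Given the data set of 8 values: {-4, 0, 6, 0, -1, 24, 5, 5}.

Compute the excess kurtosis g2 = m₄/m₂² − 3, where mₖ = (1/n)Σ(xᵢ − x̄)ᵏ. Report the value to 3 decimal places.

x̄ = 4.3750
Σ(xᵢ − x̄)² = 525.8750 ⇒ m₂ = 65.73438
Σ(xᵢ − x̄)⁴ = 154827.6816 ⇒ m₄ = 19353.46021
m₂² = 4321.00806
g2 = m₄/m₂² − 3 = 4.47892 − 3 ≈ 1.479

1.479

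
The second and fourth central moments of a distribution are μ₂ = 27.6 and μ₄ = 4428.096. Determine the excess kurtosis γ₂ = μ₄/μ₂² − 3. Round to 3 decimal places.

2.813

μ₂² = 27.6² = 761.76000
μ₄/μ₂² = 4428.096 / 761.76000 = 5.81298
γ₂ = 5.81298 − 3 ≈ 2.813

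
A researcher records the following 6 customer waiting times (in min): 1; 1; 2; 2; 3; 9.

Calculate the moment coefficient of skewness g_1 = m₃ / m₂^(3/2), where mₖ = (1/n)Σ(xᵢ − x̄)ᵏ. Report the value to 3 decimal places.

x̄ = (1 + 1 + 2 + 2 + 3 + 9) / 6 = 3.0000
deviations (xᵢ − x̄): -2.0000, -2.0000, -1.0000, -1.0000, 0.0000, 6.0000
Σ(xᵢ − x̄)² = 46.0000 ⇒ m₂ = 46.0000/6 = 7.66667
Σ(xᵢ − x̄)³ = 198.0000 ⇒ m₃ = 198.0000/6 = 33.00000
m₂^(3/2) = 7.66667^(1.5) = 21.22804
g_1 = m₃ / m₂^(3/2) = 33.00000 / 21.22804 ≈ 1.555

1.555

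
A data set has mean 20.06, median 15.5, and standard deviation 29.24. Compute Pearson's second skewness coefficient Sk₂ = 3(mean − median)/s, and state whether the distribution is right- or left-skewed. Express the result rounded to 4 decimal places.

Sk₂ = 3(20.06 − 15.5) / 29.24 = 3 × 4.5600 / 29.24
    = 13.6800 / 29.24 ≈ 0.4679
Sk₂ > 0 ⇒ mean > median ⇒ right-skewed (positive skew).

0.4679, right-skewed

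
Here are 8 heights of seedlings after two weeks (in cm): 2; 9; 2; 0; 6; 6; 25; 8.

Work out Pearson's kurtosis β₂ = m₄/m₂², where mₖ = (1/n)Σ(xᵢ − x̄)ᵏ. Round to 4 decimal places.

x̄ = 7.2500
Σ(xᵢ − x̄)² = 429.5000 ⇒ m₂ = 53.68750
Σ(xᵢ − x̄)⁴ = 103561.1563 ⇒ m₄ = 12945.14453
m₂² = 2882.34766
β₂ = m₄/m₂² = 12945.14453 / 2882.34766 ≈ 4.4912

4.4912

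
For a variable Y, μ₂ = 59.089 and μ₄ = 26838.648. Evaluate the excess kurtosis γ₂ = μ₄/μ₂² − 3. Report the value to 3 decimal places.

μ₂² = 59.089² = 3491.50992
μ₄/μ₂² = 26838.648 / 3491.50992 = 7.68683
γ₂ = 7.68683 − 3 ≈ 4.687

4.687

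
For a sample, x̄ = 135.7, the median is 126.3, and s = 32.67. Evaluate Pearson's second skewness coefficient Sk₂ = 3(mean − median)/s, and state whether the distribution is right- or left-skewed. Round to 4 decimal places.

Sk₂ = 3(135.7 − 126.3) / 32.67 = 3 × 9.4000 / 32.67
    = 28.2000 / 32.67 ≈ 0.8632
Sk₂ > 0 ⇒ mean > median ⇒ right-skewed (positive skew).

0.8632, right-skewed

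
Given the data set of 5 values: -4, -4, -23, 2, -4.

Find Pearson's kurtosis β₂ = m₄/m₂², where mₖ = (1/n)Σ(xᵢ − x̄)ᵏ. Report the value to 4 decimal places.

2.9544

x̄ = -6.6000
Σ(xᵢ − x̄)² = 363.2000 ⇒ m₂ = 72.64000
Σ(xᵢ − x̄)⁴ = 77946.6560 ⇒ m₄ = 15589.33120
m₂² = 5276.56960
β₂ = m₄/m₂² = 15589.33120 / 5276.56960 ≈ 2.9544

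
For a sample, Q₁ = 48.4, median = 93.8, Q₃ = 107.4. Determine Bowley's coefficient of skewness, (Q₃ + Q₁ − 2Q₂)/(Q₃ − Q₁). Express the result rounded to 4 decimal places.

numerator: Q₃ + Q₁ − 2Q₂ = 107.4 + 48.4 − 2×93.8 = -31.8000
denominator: Q₃ − Q₁ = 107.4 − 48.4 = 59.0000
Bowley skewness = -31.8000 / 59.0000 ≈ -0.5390

-0.5390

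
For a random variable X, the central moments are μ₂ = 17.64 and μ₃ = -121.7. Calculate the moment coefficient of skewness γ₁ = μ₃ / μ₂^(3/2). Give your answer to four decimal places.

-1.6426

σ = √μ₂ = √17.64 = 4.20000
σ³ = μ₂^(3/2) = 74.08800
γ₁ = μ₃/σ³ = -121.7 / 74.08800 ≈ -1.6426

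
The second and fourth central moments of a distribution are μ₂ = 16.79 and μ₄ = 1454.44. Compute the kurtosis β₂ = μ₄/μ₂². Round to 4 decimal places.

5.1593

μ₂² = 16.79² = 281.90410
μ₄/μ₂² = 1454.44 / 281.90410 = 5.15934
β₂ ≈ 5.1593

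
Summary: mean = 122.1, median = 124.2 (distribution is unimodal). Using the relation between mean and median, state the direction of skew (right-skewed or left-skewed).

left-skewed

mean − median = 122.1 − 124.2 = -2.1
mean < median ⇒ the longer tail is on the left ⇒ left-skewed (negatively skewed).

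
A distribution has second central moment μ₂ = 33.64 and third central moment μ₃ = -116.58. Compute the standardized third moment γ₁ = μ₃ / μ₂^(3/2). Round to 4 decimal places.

-0.5975

σ = √μ₂ = √33.64 = 5.80000
σ³ = μ₂^(3/2) = 195.11200
γ₁ = μ₃/σ³ = -116.58 / 195.11200 ≈ -0.5975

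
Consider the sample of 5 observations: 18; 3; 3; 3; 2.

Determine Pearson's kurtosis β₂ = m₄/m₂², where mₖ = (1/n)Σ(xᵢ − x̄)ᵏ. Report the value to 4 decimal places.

x̄ = 5.8000
Σ(xᵢ − x̄)² = 186.8000 ⇒ m₂ = 37.36000
Σ(xᵢ − x̄)⁴ = 22546.2560 ⇒ m₄ = 4509.25120
m₂² = 1395.76960
β₂ = m₄/m₂² = 4509.25120 / 1395.76960 ≈ 3.2307

3.2307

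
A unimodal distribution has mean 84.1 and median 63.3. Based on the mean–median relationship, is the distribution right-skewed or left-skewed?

mean − median = 84.1 − 63.3 = 20.8
mean > median ⇒ the longer tail is on the right ⇒ right-skewed (positively skewed).

right-skewed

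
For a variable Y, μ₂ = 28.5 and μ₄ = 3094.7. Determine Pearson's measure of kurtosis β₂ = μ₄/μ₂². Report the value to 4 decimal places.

μ₂² = 28.5² = 812.25000
μ₄/μ₂² = 3094.7 / 812.25000 = 3.81003
β₂ ≈ 3.8100

3.8100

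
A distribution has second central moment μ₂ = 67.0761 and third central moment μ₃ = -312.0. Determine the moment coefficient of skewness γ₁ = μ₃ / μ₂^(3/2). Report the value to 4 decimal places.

σ = √μ₂ = √67.0761 = 8.19000
σ³ = μ₂^(3/2) = 549.35326
γ₁ = μ₃/σ³ = -312.0 / 549.35326 ≈ -0.5679

-0.5679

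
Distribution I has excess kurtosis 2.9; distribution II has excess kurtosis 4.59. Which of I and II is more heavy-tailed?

Higher excess kurtosis ⇒ heavier tails relative to the normal distribution.
2.9 vs 4.59: the larger is 4.59, so II has heavier tails.

II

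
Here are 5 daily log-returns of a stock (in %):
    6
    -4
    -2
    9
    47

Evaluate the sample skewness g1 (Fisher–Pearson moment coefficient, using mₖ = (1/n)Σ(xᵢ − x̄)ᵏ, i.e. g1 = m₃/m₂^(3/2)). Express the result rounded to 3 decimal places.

1.253

x̄ = (6 - 4 - 2 + 9 + 47) / 5 = 11.2000
deviations (xᵢ − x̄): -5.2000, -15.2000, -13.2000, -2.2000, 35.8000
Σ(xᵢ − x̄)² = 1718.8000 ⇒ m₂ = 1718.8000/5 = 343.76000
Σ(xᵢ − x̄)³ = 39919.6800 ⇒ m₃ = 39919.6800/5 = 7983.93600
m₂^(3/2) = 343.76000^(1.5) = 6373.57368
g1 = m₃ / m₂^(3/2) = 7983.93600 / 6373.57368 ≈ 1.253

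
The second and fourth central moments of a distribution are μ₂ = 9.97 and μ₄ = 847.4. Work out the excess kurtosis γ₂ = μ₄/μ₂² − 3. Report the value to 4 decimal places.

5.5251

μ₂² = 9.97² = 99.40090
μ₄/μ₂² = 847.4 / 99.40090 = 8.52507
γ₂ = 8.52507 − 3 ≈ 5.5251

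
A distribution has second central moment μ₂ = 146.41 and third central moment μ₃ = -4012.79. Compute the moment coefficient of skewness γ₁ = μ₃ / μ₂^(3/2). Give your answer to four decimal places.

σ = √μ₂ = √146.41 = 12.10000
σ³ = μ₂^(3/2) = 1771.56100
γ₁ = μ₃/σ³ = -4012.79 / 1771.56100 ≈ -2.2651

-2.2651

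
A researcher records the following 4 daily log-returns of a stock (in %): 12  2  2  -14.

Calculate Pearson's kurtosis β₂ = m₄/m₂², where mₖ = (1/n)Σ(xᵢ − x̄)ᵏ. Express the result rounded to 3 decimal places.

2.050

x̄ = 0.5000
Σ(xᵢ − x̄)² = 347.0000 ⇒ m₂ = 86.75000
Σ(xᵢ − x̄)⁴ = 61705.2500 ⇒ m₄ = 15426.31250
m₂² = 7525.56250
β₂ = m₄/m₂² = 15426.31250 / 7525.56250 ≈ 2.050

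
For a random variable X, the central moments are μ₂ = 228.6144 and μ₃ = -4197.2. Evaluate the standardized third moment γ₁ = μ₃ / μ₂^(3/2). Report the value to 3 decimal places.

σ = √μ₂ = √228.6144 = 15.12000
σ³ = μ₂^(3/2) = 3456.64973
γ₁ = μ₃/σ³ = -4197.2 / 3456.64973 ≈ -1.214

-1.214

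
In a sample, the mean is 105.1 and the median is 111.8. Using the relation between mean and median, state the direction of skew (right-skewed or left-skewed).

mean − median = 105.1 − 111.8 = -6.7
mean < median ⇒ the longer tail is on the left ⇒ left-skewed (negatively skewed).

left-skewed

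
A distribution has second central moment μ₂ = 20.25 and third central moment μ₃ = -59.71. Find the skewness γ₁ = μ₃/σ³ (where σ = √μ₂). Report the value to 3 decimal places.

σ = √μ₂ = √20.25 = 4.50000
σ³ = μ₂^(3/2) = 91.12500
γ₁ = μ₃/σ³ = -59.71 / 91.12500 ≈ -0.655

-0.655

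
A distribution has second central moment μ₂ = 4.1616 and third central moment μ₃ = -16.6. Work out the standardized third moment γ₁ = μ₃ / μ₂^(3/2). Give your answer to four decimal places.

σ = √μ₂ = √4.1616 = 2.04000
σ³ = μ₂^(3/2) = 8.48966
γ₁ = μ₃/σ³ = -16.6 / 8.48966 ≈ -1.9553

-1.9553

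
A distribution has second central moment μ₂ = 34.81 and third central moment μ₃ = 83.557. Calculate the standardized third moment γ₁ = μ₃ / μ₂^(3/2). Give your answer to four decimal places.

0.4068

σ = √μ₂ = √34.81 = 5.90000
σ³ = μ₂^(3/2) = 205.37900
γ₁ = μ₃/σ³ = 83.557 / 205.37900 ≈ 0.4068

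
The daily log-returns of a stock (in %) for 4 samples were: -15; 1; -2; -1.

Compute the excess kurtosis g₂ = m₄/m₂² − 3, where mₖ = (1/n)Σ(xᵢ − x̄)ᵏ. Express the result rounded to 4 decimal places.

-0.7380

x̄ = -4.2500
Σ(xᵢ − x̄)² = 158.7500 ⇒ m₂ = 39.68750
Σ(xᵢ − x̄)⁴ = 14251.5781 ⇒ m₄ = 3562.89453
m₂² = 1575.09766
g₂ = m₄/m₂² − 3 = 2.26202 − 3 ≈ -0.7380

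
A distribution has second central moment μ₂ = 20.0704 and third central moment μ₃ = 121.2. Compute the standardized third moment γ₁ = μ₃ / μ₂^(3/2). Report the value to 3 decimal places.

1.348

σ = √μ₂ = √20.0704 = 4.48000
σ³ = μ₂^(3/2) = 89.91539
γ₁ = μ₃/σ³ = 121.2 / 89.91539 ≈ 1.348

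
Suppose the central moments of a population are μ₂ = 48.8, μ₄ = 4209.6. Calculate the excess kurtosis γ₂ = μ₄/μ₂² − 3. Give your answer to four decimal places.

μ₂² = 48.8² = 2381.44000
μ₄/μ₂² = 4209.6 / 2381.44000 = 1.76767
γ₂ = 1.76767 − 3 ≈ -1.2323

-1.2323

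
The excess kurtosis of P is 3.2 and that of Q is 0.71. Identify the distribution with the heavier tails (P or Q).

Higher excess kurtosis ⇒ heavier tails relative to the normal distribution.
3.2 vs 0.71: the larger is 3.2, so P has heavier tails.

P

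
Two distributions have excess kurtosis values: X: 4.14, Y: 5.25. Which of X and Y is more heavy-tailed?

Y

Higher excess kurtosis ⇒ heavier tails relative to the normal distribution.
4.14 vs 5.25: the larger is 5.25, so Y has heavier tails.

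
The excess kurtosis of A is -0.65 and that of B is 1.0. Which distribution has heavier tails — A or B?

B

Higher excess kurtosis ⇒ heavier tails relative to the normal distribution.
-0.65 vs 1.0: the larger is 1.0, so B has heavier tails. (B is leptokurtic — heavier-than-normal tails; the other is platykurtic.)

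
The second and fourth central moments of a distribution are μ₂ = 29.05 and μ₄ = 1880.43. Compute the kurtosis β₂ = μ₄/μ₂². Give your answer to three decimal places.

2.228

μ₂² = 29.05² = 843.90250
μ₄/μ₂² = 1880.43 / 843.90250 = 2.22826
β₂ ≈ 2.228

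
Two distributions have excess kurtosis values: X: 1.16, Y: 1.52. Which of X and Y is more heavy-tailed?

Higher excess kurtosis ⇒ heavier tails relative to the normal distribution.
1.16 vs 1.52: the larger is 1.52, so Y has heavier tails.

Y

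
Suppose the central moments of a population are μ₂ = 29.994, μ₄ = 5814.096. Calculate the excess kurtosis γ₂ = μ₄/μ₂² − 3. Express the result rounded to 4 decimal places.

μ₂² = 29.994² = 899.64004
μ₄/μ₂² = 5814.096 / 899.64004 = 6.46269
γ₂ = 6.46269 − 3 ≈ 3.4627

3.4627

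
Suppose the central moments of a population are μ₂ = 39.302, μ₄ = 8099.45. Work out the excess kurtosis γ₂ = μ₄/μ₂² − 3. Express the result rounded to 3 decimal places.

μ₂² = 39.302² = 1544.64720
μ₄/μ₂² = 8099.45 / 1544.64720 = 5.24356
γ₂ = 5.24356 − 3 ≈ 2.244

2.244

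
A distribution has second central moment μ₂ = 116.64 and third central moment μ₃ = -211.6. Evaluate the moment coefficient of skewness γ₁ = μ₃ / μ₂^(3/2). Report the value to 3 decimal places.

-0.168

σ = √μ₂ = √116.64 = 10.80000
σ³ = μ₂^(3/2) = 1259.71200
γ₁ = μ₃/σ³ = -211.6 / 1259.71200 ≈ -0.168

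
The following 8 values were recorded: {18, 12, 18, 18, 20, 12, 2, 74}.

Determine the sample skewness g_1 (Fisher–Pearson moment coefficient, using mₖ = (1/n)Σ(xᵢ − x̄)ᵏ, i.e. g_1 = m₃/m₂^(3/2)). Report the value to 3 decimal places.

1.934

x̄ = (18 + 12 + 18 + 18 + 20 + 12 + 2 + 74) / 8 = 21.7500
deviations (xᵢ − x̄): -3.7500, -9.7500, -3.7500, -3.7500, -1.7500, -9.7500, -19.7500, 52.2500
Σ(xᵢ − x̄)² = 3355.5000 ⇒ m₂ = 3355.5000/8 = 419.43750
Σ(xᵢ − x̄)³ = 132924.7500 ⇒ m₃ = 132924.7500/8 = 16615.59375
m₂^(3/2) = 419.43750^(1.5) = 8590.15270
g_1 = m₃ / m₂^(3/2) = 16615.59375 / 8590.15270 ≈ 1.934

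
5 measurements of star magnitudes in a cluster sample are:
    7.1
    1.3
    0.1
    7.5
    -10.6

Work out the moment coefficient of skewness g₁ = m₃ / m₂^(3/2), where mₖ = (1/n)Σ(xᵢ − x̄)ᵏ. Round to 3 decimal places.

x̄ = (7.1 + 1.3 + 0.1 + 7.5 - 10.6) / 5 = 1.0800
deviations (xᵢ − x̄): 6.0200, 0.2200, -0.9800, 6.4200, -11.6800
Σ(xᵢ − x̄)² = 214.8880 ⇒ m₂ = 214.8880/5 = 42.97760
Σ(xᵢ − x̄)³ = -1111.5677 ⇒ m₃ = -1111.5677/5 = -222.31354
m₂^(3/2) = 42.97760^(1.5) = 281.74956
g₁ = m₃ / m₂^(3/2) = -222.31354 / 281.74956 ≈ -0.789

-0.789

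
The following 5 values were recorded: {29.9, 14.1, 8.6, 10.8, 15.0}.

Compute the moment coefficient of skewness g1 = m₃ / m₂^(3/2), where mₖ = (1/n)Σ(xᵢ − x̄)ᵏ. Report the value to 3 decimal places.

1.151

x̄ = (29.9 + 14.1 + 8.6 + 10.8 + 15.0) / 5 = 15.6800
deviations (xᵢ − x̄): 14.2200, -1.5800, -7.0800, -4.8800, -0.6800
Σ(xᵢ − x̄)² = 279.1080 ⇒ m₂ = 279.1080/5 = 55.82160
Σ(xᵢ − x̄)³ = 2400.0355 ⇒ m₃ = 2400.0355/5 = 480.00710
m₂^(3/2) = 55.82160^(1.5) = 417.06469
g1 = m₃ / m₂^(3/2) = 480.00710 / 417.06469 ≈ 1.151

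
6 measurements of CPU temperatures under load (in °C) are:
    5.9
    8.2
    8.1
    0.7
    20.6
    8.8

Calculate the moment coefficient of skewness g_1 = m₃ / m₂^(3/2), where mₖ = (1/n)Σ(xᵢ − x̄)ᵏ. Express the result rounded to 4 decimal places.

0.8917

x̄ = (5.9 + 8.2 + 8.1 + 0.7 + 20.6 + 8.8) / 6 = 8.7167
deviations (xᵢ − x̄): -2.8167, -0.5167, -0.6167, -8.0167, 11.8833, 0.0833
Σ(xᵢ − x̄)² = 214.0683 ⇒ m₂ = 214.0683/6 = 35.67806
Σ(xᵢ − x̄)³ = 1140.1636 ⇒ m₃ = 1140.1636/6 = 190.02726
m₂^(3/2) = 35.67806^(1.5) = 213.10899
g_1 = m₃ / m₂^(3/2) = 190.02726 / 213.10899 ≈ 0.8917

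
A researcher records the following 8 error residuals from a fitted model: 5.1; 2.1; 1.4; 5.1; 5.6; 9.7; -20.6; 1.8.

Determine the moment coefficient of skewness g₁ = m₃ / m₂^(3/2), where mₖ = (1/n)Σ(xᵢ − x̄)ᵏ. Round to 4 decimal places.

-1.8695

x̄ = (5.1 + 2.1 + 1.4 + 5.1 + 5.6 + 9.7 - 20.6 + 1.8) / 8 = 1.2750
deviations (xᵢ − x̄): 3.8250, 0.8250, 0.1250, 3.8250, 4.3250, 8.4250, -21.8750, 0.5250
Σ(xᵢ − x̄)² = 598.4350 ⇒ m₂ = 598.4350/8 = 74.80437
Σ(xᵢ − x̄)³ = -9675.9833 ⇒ m₃ = -9675.9833/8 = -1209.49791
m₂^(3/2) = 74.80437^(1.5) = 646.97947
g₁ = m₃ / m₂^(3/2) = -1209.49791 / 646.97947 ≈ -1.8695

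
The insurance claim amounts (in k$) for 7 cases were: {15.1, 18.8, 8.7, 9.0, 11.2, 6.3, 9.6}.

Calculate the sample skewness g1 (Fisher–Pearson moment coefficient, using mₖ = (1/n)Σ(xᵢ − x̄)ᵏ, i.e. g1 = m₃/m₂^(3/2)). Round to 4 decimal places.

x̄ = (15.1 + 18.8 + 8.7 + 9.0 + 11.2 + 6.3 + 9.6) / 7 = 11.2429
deviations (xᵢ − x̄): 3.8571, 7.5571, -2.5429, -2.2429, -0.0429, -4.9429, -1.6429
Σ(xᵢ − x̄)² = 110.6171 ⇒ m₂ = 110.6171/7 = 15.80245
Σ(xᵢ − x̄)³ = 336.0542 ⇒ m₃ = 336.0542/7 = 48.00775
m₂^(3/2) = 15.80245^(1.5) = 62.81836
g1 = m₃ / m₂^(3/2) = 48.00775 / 62.81836 ≈ 0.7642

0.7642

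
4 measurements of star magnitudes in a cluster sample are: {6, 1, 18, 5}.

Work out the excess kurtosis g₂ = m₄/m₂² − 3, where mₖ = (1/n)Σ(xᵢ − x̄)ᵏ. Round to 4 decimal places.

-0.8420

x̄ = 7.5000
Σ(xᵢ − x̄)² = 161.0000 ⇒ m₂ = 40.25000
Σ(xᵢ − x̄)⁴ = 13984.2500 ⇒ m₄ = 3496.06250
m₂² = 1620.06250
g₂ = m₄/m₂² − 3 = 2.15798 − 3 ≈ -0.8420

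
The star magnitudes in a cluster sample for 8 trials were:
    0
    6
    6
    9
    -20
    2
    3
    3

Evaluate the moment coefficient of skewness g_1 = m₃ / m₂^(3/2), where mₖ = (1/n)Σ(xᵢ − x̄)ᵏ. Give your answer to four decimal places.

-1.8318

x̄ = (0 + 6 + 6 + 9 - 20 + 2 + 3 + 3) / 8 = 1.1250
deviations (xᵢ − x̄): -1.1250, 4.8750, 4.8750, 7.8750, -21.1250, 0.8750, 1.8750, 1.8750
Σ(xᵢ − x̄)² = 564.8750 ⇒ m₂ = 564.8750/8 = 70.60938
Σ(xᵢ − x̄)³ = -8694.8438 ⇒ m₃ = -8694.8438/8 = -1086.85547
m₂^(3/2) = 70.60938^(1.5) = 593.32623
g_1 = m₃ / m₂^(3/2) = -1086.85547 / 593.32623 ≈ -1.8318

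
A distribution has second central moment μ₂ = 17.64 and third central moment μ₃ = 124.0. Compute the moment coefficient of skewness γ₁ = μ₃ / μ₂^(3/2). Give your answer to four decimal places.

σ = √μ₂ = √17.64 = 4.20000
σ³ = μ₂^(3/2) = 74.08800
γ₁ = μ₃/σ³ = 124.0 / 74.08800 ≈ 1.6737

1.6737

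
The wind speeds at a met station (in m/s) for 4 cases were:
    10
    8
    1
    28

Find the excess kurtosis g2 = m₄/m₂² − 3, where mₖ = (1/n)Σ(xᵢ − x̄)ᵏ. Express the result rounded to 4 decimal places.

-0.8835

x̄ = 11.7500
Σ(xᵢ − x̄)² = 396.7500 ⇒ m₂ = 99.18750
Σ(xᵢ − x̄)⁴ = 83290.8281 ⇒ m₄ = 20822.70703
m₂² = 9838.16016
g2 = m₄/m₂² − 3 = 2.11652 − 3 ≈ -0.8835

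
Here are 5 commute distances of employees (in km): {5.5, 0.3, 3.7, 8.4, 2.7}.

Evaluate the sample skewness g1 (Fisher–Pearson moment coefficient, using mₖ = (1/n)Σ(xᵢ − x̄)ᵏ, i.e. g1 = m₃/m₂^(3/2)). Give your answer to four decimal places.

x̄ = (5.5 + 0.3 + 3.7 + 8.4 + 2.7) / 5 = 4.1200
deviations (xᵢ − x̄): 1.3800, -3.8200, -0.4200, 4.2800, -1.4200
Σ(xᵢ − x̄)² = 37.0080 ⇒ m₂ = 37.0080/5 = 7.40160
Σ(xᵢ − x̄)³ = 22.3505 ⇒ m₃ = 22.3505/5 = 4.47010
m₂^(3/2) = 7.40160^(1.5) = 20.13671
g1 = m₃ / m₂^(3/2) = 4.47010 / 20.13671 ≈ 0.2220

0.2220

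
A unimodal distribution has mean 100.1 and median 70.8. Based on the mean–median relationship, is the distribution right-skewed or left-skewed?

right-skewed

mean − median = 100.1 − 70.8 = 29.3
mean > median ⇒ the longer tail is on the right ⇒ right-skewed (positively skewed).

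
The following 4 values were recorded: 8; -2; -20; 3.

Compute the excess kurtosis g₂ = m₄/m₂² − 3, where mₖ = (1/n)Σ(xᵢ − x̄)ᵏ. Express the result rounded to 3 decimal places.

x̄ = -2.7500
Σ(xᵢ − x̄)² = 446.7500 ⇒ m₂ = 111.68750
Σ(xᵢ − x̄)⁴ = 102991.5781 ⇒ m₄ = 25747.89453
m₂² = 12474.09766
g₂ = m₄/m₂² − 3 = 2.06411 − 3 ≈ -0.936

-0.936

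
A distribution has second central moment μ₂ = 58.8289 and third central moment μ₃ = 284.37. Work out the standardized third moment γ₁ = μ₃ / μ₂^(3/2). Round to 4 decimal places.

0.6302

σ = √μ₂ = √58.8289 = 7.67000
σ³ = μ₂^(3/2) = 451.21766
γ₁ = μ₃/σ³ = 284.37 / 451.21766 ≈ 0.6302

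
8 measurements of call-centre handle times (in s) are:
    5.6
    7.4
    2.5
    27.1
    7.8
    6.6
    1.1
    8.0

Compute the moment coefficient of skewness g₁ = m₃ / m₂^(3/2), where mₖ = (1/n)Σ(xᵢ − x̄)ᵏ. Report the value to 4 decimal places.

1.8064

x̄ = (5.6 + 7.4 + 2.5 + 27.1 + 7.8 + 6.6 + 1.1 + 8.0) / 8 = 8.2625
deviations (xᵢ − x̄): -2.6625, -0.8625, -5.7625, 18.8375, -0.4625, -1.6625, -7.1625, -0.2625
Σ(xᵢ − x̄)² = 450.2388 ⇒ m₂ = 450.2388/8 = 56.27984
Σ(xᵢ − x̄)³ = 6101.4873 ⇒ m₃ = 6101.4873/8 = 762.68591
m₂^(3/2) = 56.27984^(1.5) = 422.21079
g₁ = m₃ / m₂^(3/2) = 762.68591 / 422.21079 ≈ 1.8064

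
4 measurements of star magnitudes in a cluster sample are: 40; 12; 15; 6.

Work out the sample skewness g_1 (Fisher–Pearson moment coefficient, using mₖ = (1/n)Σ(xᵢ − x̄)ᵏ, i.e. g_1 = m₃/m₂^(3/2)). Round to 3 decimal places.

x̄ = (40 + 12 + 15 + 6) / 4 = 18.2500
deviations (xᵢ − x̄): 21.7500, -6.2500, -3.2500, -12.2500
Σ(xᵢ − x̄)² = 672.7500 ⇒ m₂ = 672.7500/4 = 168.18750
Σ(xᵢ − x̄)³ = 8172.3750 ⇒ m₃ = 8172.3750/4 = 2043.09375
m₂^(3/2) = 168.18750^(1.5) = 2181.17531
g_1 = m₃ / m₂^(3/2) = 2043.09375 / 2181.17531 ≈ 0.937

0.937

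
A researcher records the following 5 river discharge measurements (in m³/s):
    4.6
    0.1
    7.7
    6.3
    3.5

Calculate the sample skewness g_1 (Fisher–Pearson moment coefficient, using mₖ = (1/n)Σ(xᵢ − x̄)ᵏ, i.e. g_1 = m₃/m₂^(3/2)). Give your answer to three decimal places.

x̄ = (4.6 + 0.1 + 7.7 + 6.3 + 3.5) / 5 = 4.4400
deviations (xᵢ − x̄): 0.1600, -4.3400, 3.2600, 1.8600, -0.9400
Σ(xᵢ − x̄)² = 33.8320 ⇒ m₂ = 33.8320/5 = 6.76640
Σ(xᵢ − x̄)³ = -41.4922 ⇒ m₃ = -41.4922/5 = -8.29843
m₂^(3/2) = 6.76640^(1.5) = 17.60097
g_1 = m₃ / m₂^(3/2) = -8.29843 / 17.60097 ≈ -0.471

-0.471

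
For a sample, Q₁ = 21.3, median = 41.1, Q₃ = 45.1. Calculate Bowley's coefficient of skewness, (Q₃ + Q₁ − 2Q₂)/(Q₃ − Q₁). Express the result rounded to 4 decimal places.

numerator: Q₃ + Q₁ − 2Q₂ = 45.1 + 21.3 − 2×41.1 = -15.8000
denominator: Q₃ − Q₁ = 45.1 − 21.3 = 23.8000
Bowley skewness = -15.8000 / 23.8000 ≈ -0.6639

-0.6639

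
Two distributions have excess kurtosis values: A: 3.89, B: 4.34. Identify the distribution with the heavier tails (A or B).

Higher excess kurtosis ⇒ heavier tails relative to the normal distribution.
3.89 vs 4.34: the larger is 4.34, so B has heavier tails.

B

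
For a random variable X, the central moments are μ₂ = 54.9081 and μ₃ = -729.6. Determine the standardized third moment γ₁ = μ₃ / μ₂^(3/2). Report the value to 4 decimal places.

σ = √μ₂ = √54.9081 = 7.41000
σ³ = μ₂^(3/2) = 406.86902
γ₁ = μ₃/σ³ = -729.6 / 406.86902 ≈ -1.7932

-1.7932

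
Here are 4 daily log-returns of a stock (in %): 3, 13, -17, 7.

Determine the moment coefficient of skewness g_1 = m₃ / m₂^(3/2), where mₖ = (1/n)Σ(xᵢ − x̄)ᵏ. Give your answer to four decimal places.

x̄ = (3 + 13 - 17 + 7) / 4 = 1.5000
deviations (xᵢ − x̄): 1.5000, 11.5000, -18.5000, 5.5000
Σ(xᵢ − x̄)² = 507.0000 ⇒ m₂ = 507.0000/4 = 126.75000
Σ(xᵢ − x̄)³ = -4641.0000 ⇒ m₃ = -4641.0000/4 = -1160.25000
m₂^(3/2) = 126.75000^(1.5) = 1426.99336
g_1 = m₃ / m₂^(3/2) = -1160.25000 / 1426.99336 ≈ -0.8131

-0.8131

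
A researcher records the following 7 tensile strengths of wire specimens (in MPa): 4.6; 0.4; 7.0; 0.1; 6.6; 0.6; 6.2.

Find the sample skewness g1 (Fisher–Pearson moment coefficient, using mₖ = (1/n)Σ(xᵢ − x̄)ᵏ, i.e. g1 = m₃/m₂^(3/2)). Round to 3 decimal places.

-0.146

x̄ = (4.6 + 0.4 + 7.0 + 0.1 + 6.6 + 0.6 + 6.2) / 7 = 3.6429
deviations (xᵢ − x̄): 0.9571, -3.2429, 3.3571, -3.5429, 2.9571, -3.0429, 2.5571
Σ(xᵢ − x̄)² = 59.7971 ⇒ m₂ = 59.7971/7 = 8.54245
Σ(xᵢ − x̄)³ = -25.4518 ⇒ m₃ = -25.4518/7 = -3.63597
m₂^(3/2) = 8.54245^(1.5) = 24.96742
g1 = m₃ / m₂^(3/2) = -3.63597 / 24.96742 ≈ -0.146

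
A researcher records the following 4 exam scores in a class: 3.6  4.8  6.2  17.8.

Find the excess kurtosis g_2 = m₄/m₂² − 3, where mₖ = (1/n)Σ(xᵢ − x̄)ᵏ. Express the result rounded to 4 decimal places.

x̄ = 8.1000
Σ(xᵢ − x̄)² = 128.8400 ⇒ m₂ = 32.21000
Σ(xᵢ − x̄)⁴ = 9394.6148 ⇒ m₄ = 2348.65370
m₂² = 1037.48410
g_2 = m₄/m₂² − 3 = 2.26380 − 3 ≈ -0.7362

-0.7362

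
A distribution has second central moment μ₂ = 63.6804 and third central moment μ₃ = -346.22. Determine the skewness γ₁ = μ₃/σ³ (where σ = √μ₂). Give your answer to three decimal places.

-0.681

σ = √μ₂ = √63.6804 = 7.98000
σ³ = μ₂^(3/2) = 508.16959
γ₁ = μ₃/σ³ = -346.22 / 508.16959 ≈ -0.681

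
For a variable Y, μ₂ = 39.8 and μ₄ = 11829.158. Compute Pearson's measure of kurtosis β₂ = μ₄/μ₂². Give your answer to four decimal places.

μ₂² = 39.8² = 1584.04000
μ₄/μ₂² = 11829.158 / 1584.04000 = 7.46771
β₂ ≈ 7.4677

7.4677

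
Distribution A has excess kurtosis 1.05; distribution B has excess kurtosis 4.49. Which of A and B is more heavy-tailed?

B

Higher excess kurtosis ⇒ heavier tails relative to the normal distribution.
1.05 vs 4.49: the larger is 4.49, so B has heavier tails.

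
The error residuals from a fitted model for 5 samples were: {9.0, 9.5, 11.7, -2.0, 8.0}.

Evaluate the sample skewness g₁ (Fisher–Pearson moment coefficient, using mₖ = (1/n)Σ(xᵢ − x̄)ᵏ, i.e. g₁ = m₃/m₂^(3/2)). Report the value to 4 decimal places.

x̄ = (9.0 + 9.5 + 11.7 - 2.0 + 8.0) / 5 = 7.2400
deviations (xᵢ − x̄): 1.7600, 2.2600, 4.4600, -9.2400, 0.7600
Σ(xᵢ − x̄)² = 114.0520 ⇒ m₂ = 114.0520/5 = 22.81040
Σ(xᵢ − x̄)³ = -682.7386 ⇒ m₃ = -682.7386/5 = -136.54771
m₂^(3/2) = 22.81040^(1.5) = 108.94301
g₁ = m₃ / m₂^(3/2) = -136.54771 / 108.94301 ≈ -1.2534

-1.2534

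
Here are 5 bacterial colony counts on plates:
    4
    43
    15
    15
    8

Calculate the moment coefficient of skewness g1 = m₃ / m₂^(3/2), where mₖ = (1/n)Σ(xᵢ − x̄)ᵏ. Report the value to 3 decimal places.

1.146

x̄ = (4 + 43 + 15 + 15 + 8) / 5 = 17.0000
deviations (xᵢ − x̄): -13.0000, 26.0000, -2.0000, -2.0000, -9.0000
Σ(xᵢ − x̄)² = 934.0000 ⇒ m₂ = 934.0000/5 = 186.80000
Σ(xᵢ − x̄)³ = 14634.0000 ⇒ m₃ = 14634.0000/5 = 2926.80000
m₂^(3/2) = 186.80000^(1.5) = 2553.08520
g1 = m₃ / m₂^(3/2) = 2926.80000 / 2553.08520 ≈ 1.146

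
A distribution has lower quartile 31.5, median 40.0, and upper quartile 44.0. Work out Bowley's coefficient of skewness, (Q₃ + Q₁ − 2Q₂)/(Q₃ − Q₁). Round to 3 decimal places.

-0.360

numerator: Q₃ + Q₁ − 2Q₂ = 44.0 + 31.5 − 2×40.0 = -4.5000
denominator: Q₃ − Q₁ = 44.0 − 31.5 = 12.5000
Bowley skewness = -4.5000 / 12.5000 ≈ -0.360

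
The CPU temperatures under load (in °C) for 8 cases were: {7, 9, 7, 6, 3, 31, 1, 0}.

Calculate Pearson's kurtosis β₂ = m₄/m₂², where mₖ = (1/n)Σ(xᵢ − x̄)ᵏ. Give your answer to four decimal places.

5.0539

x̄ = 8.0000
Σ(xᵢ − x̄)² = 674.0000 ⇒ m₂ = 84.25000
Σ(xᵢ − x̄)⁴ = 286982.0000 ⇒ m₄ = 35872.75000
m₂² = 7098.06250
β₂ = m₄/m₂² = 35872.75000 / 7098.06250 ≈ 5.0539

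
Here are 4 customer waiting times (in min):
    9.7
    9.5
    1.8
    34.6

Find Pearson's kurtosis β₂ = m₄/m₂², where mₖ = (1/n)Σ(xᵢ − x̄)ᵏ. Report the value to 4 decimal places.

x̄ = 13.9000
Σ(xᵢ − x̄)² = 611.9000 ⇒ m₂ = 152.97500
Σ(xᵢ − x̄)⁴ = 205725.5474 ⇒ m₄ = 51431.38685
m₂² = 23401.35063
β₂ = m₄/m₂² = 51431.38685 / 23401.35063 ≈ 2.1978

2.1978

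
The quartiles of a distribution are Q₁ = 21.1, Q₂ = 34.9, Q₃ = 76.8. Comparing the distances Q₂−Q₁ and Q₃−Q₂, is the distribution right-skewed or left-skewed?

right-skewed

Q₂ − Q₁ = 13.8;  Q₃ − Q₂ = 41.9
Q₃ − Q₂ > Q₂ − Q₁ ⇒ the upper half is more spread out ⇒ right-skewed.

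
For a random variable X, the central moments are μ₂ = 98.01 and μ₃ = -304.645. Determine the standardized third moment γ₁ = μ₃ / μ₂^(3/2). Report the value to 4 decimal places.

-0.3140

σ = √μ₂ = √98.01 = 9.90000
σ³ = μ₂^(3/2) = 970.29900
γ₁ = μ₃/σ³ = -304.645 / 970.29900 ≈ -0.3140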